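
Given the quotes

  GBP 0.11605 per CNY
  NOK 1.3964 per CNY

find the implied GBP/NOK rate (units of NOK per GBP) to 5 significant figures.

GBP/NOK = 12.033

1 GBP ÷ 0.11605 = 8.61698 CNY
8.61698 CNY × 1.3964 = 12.0327 NOK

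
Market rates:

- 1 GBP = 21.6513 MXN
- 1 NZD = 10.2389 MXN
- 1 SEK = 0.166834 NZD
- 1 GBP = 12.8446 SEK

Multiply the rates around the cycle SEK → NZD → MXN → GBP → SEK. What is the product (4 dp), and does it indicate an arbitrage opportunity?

Around SEK → NZD → MXN → GBP → SEK: 1 × 0.166834 × 10.2389 ÷ 21.6513 × 12.8446 = 1.013385
Product > 1; profitable direction is SEK → NZD → MXN → GBP → SEK.

1.0134 (arbitrage exists)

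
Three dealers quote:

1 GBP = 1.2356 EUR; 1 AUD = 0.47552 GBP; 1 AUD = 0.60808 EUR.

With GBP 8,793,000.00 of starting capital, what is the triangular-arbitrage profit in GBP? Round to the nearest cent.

Profitable loop is GBP → AUD → EUR → GBP:
GBP 8,793,000.00 ÷ 0.47552 = AUD 18,491,335.80
AUD 18,491,335.80 × 0.60808 = EUR 11,244,211.47
EUR 11,244,211.47 ÷ 1.2356 = GBP 9,100,203.52
Profit = GBP 9,100,203.52 − GBP 8,793,000.00

Profit: GBP 307,203.52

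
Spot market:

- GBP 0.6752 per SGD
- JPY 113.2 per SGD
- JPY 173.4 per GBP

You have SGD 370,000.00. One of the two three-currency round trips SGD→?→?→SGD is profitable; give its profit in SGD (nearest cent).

Profit: SGD 12,680.93

Profitable loop is SGD → GBP → JPY → SGD:
SGD 370,000.00 × 0.6752 = GBP 249,824.00
GBP 249,824.00 × 173.4 = JPY 43,319,482
JPY 43,319,482 ÷ 113.2 = SGD 382,680.93
Profit = SGD 382,680.93 − SGD 370,000.00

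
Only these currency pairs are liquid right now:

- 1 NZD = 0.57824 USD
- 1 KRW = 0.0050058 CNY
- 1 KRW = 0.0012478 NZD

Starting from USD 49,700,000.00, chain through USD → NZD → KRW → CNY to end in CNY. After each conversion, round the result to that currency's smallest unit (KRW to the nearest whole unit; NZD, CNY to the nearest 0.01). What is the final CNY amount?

CNY 344,807,553.04

USD 49,700,000.00 ÷ 0.57824 = NZD 85,950,470.39
NZD 85,950,470.39 ÷ 0.0012478 = KRW 68,881,607,942
KRW 68,881,607,942 × 0.0050058 = CNY 344,807,553.04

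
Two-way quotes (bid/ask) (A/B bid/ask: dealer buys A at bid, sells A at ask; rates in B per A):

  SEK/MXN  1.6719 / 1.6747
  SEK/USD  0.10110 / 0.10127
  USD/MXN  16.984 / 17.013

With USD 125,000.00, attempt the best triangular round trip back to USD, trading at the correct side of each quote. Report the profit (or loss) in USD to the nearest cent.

Best loop USD → MXN → SEK → USD:
USD 125,000.00 × 16.984 (sell USD at bid) = MXN 2,123,000.00
MXN 2,123,000.00 ÷ 1.6747 (buy SEK at ask) = SEK 1,267,689.74
SEK 1,267,689.74 × 0.10110 (sell SEK at bid) = USD 128,163.43

Net profit: USD 3,163.43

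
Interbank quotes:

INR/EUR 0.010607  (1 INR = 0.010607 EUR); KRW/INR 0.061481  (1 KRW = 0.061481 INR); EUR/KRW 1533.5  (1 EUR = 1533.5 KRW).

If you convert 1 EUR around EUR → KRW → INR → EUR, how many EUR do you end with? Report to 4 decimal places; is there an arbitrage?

Around EUR → KRW → INR → EUR: 1 × 1533.5 × 0.061481 × 0.010607 = 1.000040
Product ≈ 1 (deviation 0.004%, within rounding noise).

1.0000 (no arbitrage)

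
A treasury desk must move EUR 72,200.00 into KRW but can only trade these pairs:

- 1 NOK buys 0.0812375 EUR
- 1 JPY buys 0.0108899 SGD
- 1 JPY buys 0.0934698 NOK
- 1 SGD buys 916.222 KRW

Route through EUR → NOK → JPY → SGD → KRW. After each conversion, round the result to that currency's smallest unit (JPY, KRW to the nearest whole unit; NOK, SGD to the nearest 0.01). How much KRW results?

KRW 94,871,096

EUR 72,200.00 ÷ 0.0812375 = NOK 888,752.12
NOK 888,752.12 ÷ 0.0934698 = JPY 9,508,441
JPY 9,508,441 × 0.0108899 = SGD 103,545.97
SGD 103,545.97 × 916.222 = KRW 94,871,096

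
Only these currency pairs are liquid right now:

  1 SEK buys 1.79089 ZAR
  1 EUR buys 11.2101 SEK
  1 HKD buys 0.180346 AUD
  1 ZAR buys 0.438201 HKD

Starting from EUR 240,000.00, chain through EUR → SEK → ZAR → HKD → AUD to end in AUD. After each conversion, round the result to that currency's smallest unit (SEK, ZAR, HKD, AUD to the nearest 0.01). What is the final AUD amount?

AUD 380,775.96

EUR 240,000.00 × 11.2101 = SEK 2,690,424.00
SEK 2,690,424.00 × 1.79089 = ZAR 4,818,253.44
ZAR 4,818,253.44 × 0.438201 = HKD 2,111,363.48
HKD 2,111,363.48 × 0.180346 = AUD 380,775.96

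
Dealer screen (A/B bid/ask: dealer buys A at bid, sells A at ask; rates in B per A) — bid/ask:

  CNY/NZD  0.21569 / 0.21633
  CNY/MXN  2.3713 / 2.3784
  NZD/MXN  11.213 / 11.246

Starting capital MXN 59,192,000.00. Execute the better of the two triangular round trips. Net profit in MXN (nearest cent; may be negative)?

Net profit: MXN 998,777.15

Best loop MXN → CNY → NZD → MXN:
MXN 59,192,000.00 ÷ 2.3784 (buy CNY at ask) = CNY 24,887,319.21
CNY 24,887,319.21 × 0.21569 (sell CNY at bid) = NZD 5,367,945.88
NZD 5,367,945.88 × 11.213 (sell NZD at bid) = MXN 60,190,777.15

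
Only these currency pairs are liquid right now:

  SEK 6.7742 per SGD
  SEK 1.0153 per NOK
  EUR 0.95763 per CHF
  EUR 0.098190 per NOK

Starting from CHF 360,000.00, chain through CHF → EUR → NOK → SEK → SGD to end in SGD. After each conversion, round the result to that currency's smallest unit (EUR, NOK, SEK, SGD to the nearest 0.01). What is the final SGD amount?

CHF 360,000.00 × 0.95763 = EUR 344,746.80
EUR 344,746.80 ÷ 0.098190 = NOK 3,511,017.42
NOK 3,511,017.42 × 1.0153 = SEK 3,564,735.99
SEK 3,564,735.99 ÷ 6.7742 = SGD 526,222.43

SGD 526,222.43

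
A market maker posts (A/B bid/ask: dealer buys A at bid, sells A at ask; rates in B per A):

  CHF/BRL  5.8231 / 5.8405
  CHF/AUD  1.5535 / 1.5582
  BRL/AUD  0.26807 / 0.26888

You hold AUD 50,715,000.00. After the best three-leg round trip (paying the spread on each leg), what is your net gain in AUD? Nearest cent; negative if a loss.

Best loop AUD → CHF → BRL → AUD:
AUD 50,715,000.00 ÷ 1.5582 (buy CHF at ask) = CHF 32,547,169.81
CHF 32,547,169.81 × 5.8231 (sell CHF at bid) = BRL 189,525,424.53
BRL 189,525,424.53 × 0.26807 (sell BRL at bid) = AUD 50,806,080.55

Net profit: AUD 91,080.55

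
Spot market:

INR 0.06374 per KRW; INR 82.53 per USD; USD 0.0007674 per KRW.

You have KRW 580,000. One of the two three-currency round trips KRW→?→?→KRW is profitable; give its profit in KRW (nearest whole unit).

Profitable loop is KRW → INR → USD → KRW:
KRW 580,000 × 0.06374 = INR 36,969.20
INR 36,969.20 ÷ 82.53 = USD 447.95
USD 447.95 ÷ 0.0007674 = KRW 583,722
Profit = KRW 583,722 − KRW 580,000

Profit: KRW 3,722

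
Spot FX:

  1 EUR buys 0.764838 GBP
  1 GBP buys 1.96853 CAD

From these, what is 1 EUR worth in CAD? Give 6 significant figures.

1 EUR × 0.764838 = 0.764838 GBP
0.764838 GBP × 1.96853 = 1.50561 CAD

EUR/CAD = 1.50561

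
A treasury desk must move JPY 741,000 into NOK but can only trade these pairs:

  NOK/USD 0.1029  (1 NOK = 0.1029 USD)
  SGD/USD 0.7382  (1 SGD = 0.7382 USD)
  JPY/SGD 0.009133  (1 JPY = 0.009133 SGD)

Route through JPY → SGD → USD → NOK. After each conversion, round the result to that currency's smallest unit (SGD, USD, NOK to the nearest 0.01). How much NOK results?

JPY 741,000 × 0.009133 = SGD 6,767.55
SGD 6,767.55 × 0.7382 = USD 4,995.81
USD 4,995.81 ÷ 0.1029 = NOK 48,550.15

NOK 48,550.15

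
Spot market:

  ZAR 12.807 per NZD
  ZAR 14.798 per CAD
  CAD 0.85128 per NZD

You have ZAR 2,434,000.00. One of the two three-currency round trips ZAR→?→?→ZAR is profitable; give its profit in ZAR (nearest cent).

Profit: ZAR 40,528.90

Profitable loop is ZAR → CAD → NZD → ZAR:
ZAR 2,434,000.00 ÷ 14.798 = CAD 164,481.69
CAD 164,481.69 ÷ 0.85128 = NZD 193,216.90
NZD 193,216.90 × 12.807 = ZAR 2,474,528.90
Profit = ZAR 2,474,528.90 − ZAR 2,434,000.00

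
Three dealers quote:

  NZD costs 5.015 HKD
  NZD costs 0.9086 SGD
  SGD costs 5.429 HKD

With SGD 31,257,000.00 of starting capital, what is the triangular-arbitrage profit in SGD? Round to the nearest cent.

Profit: SGD 520,933.80

Profitable loop is SGD → NZD → HKD → SGD:
SGD 31,257,000.00 ÷ 0.9086 = NZD 34,401,276.69
NZD 34,401,276.69 × 5.015 = HKD 172,522,402.60
HKD 172,522,402.60 ÷ 5.429 = SGD 31,777,933.80
Profit = SGD 31,777,933.80 − SGD 31,257,000.00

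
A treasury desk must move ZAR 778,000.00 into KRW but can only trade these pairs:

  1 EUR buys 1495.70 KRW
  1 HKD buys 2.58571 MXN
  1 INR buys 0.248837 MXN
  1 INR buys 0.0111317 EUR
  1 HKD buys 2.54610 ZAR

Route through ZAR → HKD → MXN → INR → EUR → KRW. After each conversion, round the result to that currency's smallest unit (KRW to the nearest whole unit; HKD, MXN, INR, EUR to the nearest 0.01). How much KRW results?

KRW 52,865,816

ZAR 778,000.00 ÷ 2.54610 = HKD 305,565.37
HKD 305,565.37 × 2.58571 = MXN 790,103.43
MXN 790,103.43 ÷ 0.248837 = INR 3,175,184.68
INR 3,175,184.68 × 0.0111317 = EUR 35,345.20
EUR 35,345.20 × 1495.70 = KRW 52,865,816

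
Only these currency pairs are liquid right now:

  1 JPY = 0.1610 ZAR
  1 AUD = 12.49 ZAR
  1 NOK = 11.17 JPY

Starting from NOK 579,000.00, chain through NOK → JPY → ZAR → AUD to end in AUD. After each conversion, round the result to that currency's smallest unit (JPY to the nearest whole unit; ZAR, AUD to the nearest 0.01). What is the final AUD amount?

AUD 83,367.19

NOK 579,000.00 × 11.17 = JPY 6,467,430
JPY 6,467,430 × 0.1610 = ZAR 1,041,256.23
ZAR 1,041,256.23 ÷ 12.49 = AUD 83,367.19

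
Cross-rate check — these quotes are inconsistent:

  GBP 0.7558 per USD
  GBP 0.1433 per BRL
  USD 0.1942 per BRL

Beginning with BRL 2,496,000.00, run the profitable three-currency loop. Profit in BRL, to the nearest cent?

Profit: BRL 60,551.25

Profitable loop is BRL → USD → GBP → BRL:
BRL 2,496,000.00 × 0.1942 = USD 484,723.20
USD 484,723.20 × 0.7558 = GBP 366,353.79
GBP 366,353.79 ÷ 0.1433 = BRL 2,556,551.25
Profit = BRL 2,556,551.25 − BRL 2,496,000.00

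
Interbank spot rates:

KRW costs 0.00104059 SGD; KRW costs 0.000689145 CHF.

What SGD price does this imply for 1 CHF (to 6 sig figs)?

CHF/SGD = 1.50997

1 CHF ÷ 0.000689145 = 1451.07 KRW
1451.07 KRW × 0.00104059 = 1.50997 SGD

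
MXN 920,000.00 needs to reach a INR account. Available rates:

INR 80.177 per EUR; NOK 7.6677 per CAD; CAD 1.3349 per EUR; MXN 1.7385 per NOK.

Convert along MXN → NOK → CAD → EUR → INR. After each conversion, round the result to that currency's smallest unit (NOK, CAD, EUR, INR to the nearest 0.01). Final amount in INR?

INR 4,145,234.28

MXN 920,000.00 ÷ 1.7385 = NOK 529,191.83
NOK 529,191.83 ÷ 7.6677 = CAD 69,015.72
CAD 69,015.72 ÷ 1.3349 = EUR 51,701.04
EUR 51,701.04 × 80.177 = INR 4,145,234.28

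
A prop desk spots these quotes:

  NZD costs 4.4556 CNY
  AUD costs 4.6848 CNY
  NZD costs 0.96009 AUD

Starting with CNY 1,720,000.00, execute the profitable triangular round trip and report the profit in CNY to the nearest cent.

Profitable loop is CNY → NZD → AUD → CNY:
CNY 1,720,000.00 ÷ 4.4556 = NZD 386,031.06
NZD 386,031.06 × 0.96009 = AUD 370,624.56
AUD 370,624.56 × 4.6848 = CNY 1,736,301.95
Profit = CNY 1,736,301.95 − CNY 1,720,000.00

Profit: CNY 16,301.95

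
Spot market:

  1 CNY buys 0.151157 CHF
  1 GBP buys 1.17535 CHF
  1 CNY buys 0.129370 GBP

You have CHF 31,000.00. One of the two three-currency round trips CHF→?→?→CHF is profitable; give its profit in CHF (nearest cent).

Profit: CHF 184.17

Profitable loop is CHF → CNY → GBP → CHF:
CHF 31,000.00 ÷ 0.151157 = CNY 205,084.78
CNY 205,084.78 × 0.129370 = GBP 26,531.82
GBP 26,531.82 × 1.17535 = CHF 31,184.17
Profit = CHF 31,184.17 − CHF 31,000.00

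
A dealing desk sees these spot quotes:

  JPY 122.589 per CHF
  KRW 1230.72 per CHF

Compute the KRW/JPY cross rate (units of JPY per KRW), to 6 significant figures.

KRW/JPY = 0.0996075

1 KRW ÷ 1230.72 = 0.000812533 CHF
0.000812533 CHF × 122.589 = 0.0996075 JPY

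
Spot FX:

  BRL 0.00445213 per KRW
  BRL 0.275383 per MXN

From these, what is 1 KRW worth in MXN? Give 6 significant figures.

KRW/MXN = 0.0161670

1 KRW × 0.00445213 = 0.00445213 BRL
0.00445213 BRL ÷ 0.275383 = 0.016167 MXN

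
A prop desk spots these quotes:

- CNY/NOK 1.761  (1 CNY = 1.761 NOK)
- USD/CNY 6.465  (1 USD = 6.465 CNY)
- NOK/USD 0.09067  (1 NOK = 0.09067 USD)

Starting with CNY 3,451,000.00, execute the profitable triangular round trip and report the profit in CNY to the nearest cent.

Profit: CNY 111,348.96

Profitable loop is CNY → NOK → USD → CNY:
CNY 3,451,000.00 × 1.761 = NOK 6,077,211.00
NOK 6,077,211.00 × 0.09067 = USD 551,020.72
USD 551,020.72 × 6.465 = CNY 3,562,348.96
Profit = CNY 3,562,348.96 − CNY 3,451,000.00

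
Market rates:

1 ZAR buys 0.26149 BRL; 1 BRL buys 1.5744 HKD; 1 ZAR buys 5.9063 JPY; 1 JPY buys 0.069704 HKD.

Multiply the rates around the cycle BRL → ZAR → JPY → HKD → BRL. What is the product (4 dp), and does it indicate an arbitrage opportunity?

1.0000 (no arbitrage)

Around BRL → ZAR → JPY → HKD → BRL: 1 ÷ 0.26149 × 5.9063 × 0.069704 ÷ 1.5744 = 1.000007
Product ≈ 1 (deviation 0.001%, within rounding noise).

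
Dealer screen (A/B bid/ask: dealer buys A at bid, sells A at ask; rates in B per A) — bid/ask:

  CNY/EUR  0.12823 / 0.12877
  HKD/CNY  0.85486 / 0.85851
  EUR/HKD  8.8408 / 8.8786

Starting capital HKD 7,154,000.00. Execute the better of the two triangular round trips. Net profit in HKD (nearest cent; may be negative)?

Net profit: HKD 134,604.61

Best loop HKD → EUR → CNY → HKD:
HKD 7,154,000.00 ÷ 8.8786 (buy EUR at ask) = EUR 805,757.66
EUR 805,757.66 ÷ 0.12877 (buy CNY at ask) = CNY 6,257,339.94
CNY 6,257,339.94 ÷ 0.85851 (buy HKD at ask) = HKD 7,288,604.61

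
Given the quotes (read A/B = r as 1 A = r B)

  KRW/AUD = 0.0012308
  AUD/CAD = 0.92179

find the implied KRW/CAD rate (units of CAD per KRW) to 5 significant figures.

KRW/CAD = 0.0011345

1 KRW × 0.0012308 = 0.0012308 AUD
0.0012308 AUD × 0.92179 = 0.00113454 CAD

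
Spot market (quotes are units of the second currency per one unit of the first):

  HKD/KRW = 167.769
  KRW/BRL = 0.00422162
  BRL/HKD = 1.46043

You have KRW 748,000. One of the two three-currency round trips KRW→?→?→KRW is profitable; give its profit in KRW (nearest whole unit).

Profit: KRW 25,701

Profitable loop is KRW → BRL → HKD → KRW:
KRW 748,000 × 0.00422162 = BRL 3,157.77
BRL 3,157.77 × 1.46043 = HKD 4,611.70
HKD 4,611.70 × 167.769 = KRW 773,701
Profit = KRW 773,701 − KRW 748,000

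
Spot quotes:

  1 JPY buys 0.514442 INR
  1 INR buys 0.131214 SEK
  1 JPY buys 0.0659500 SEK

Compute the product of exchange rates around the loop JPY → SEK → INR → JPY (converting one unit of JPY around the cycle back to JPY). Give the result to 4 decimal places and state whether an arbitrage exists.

Around JPY → SEK → INR → JPY: 1 × 0.0659500 ÷ 0.131214 ÷ 0.514442 = 0.977008
Product < 1; profitable direction is JPY → INR → SEK → JPY.

0.9770 (arbitrage exists)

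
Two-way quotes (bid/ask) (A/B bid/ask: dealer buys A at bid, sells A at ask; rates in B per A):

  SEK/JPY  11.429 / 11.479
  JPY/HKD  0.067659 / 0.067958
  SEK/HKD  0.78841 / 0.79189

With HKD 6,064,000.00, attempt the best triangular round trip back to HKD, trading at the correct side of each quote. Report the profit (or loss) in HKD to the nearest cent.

Net profit: HKD 64,676.13

Best loop HKD → JPY → SEK → HKD:
HKD 6,064,000.00 ÷ 0.067958 (buy JPY at ask) = JPY 89,231,584
JPY 89,231,584 ÷ 11.479 (buy SEK at ask) = SEK 7,773,463.21
SEK 7,773,463.21 × 0.78841 (sell SEK at bid) = HKD 6,128,676.13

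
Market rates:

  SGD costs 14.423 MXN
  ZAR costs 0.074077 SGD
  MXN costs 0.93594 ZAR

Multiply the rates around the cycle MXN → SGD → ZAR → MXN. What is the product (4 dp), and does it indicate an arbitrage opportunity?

Around MXN → SGD → ZAR → MXN: 1 ÷ 14.423 ÷ 0.074077 ÷ 0.93594 = 1.000030
Product ≈ 1 (deviation 0.003%, within rounding noise).

1.0000 (no arbitrage)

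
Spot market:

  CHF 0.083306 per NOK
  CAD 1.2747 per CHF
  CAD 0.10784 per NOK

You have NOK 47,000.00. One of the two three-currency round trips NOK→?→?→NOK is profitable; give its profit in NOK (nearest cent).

Profit: NOK 730.22

Profitable loop is NOK → CAD → CHF → NOK:
NOK 47,000.00 × 0.10784 = CAD 5,068.48
CAD 5,068.48 ÷ 1.2747 = CHF 3,976.21
CHF 3,976.21 ÷ 0.083306 = NOK 47,730.22
Profit = NOK 47,730.22 − NOK 47,000.00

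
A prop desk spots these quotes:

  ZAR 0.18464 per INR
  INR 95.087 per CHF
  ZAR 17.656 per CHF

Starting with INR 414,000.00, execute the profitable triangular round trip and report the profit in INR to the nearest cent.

Profit: INR 2,337.69

Profitable loop is INR → CHF → ZAR → INR:
INR 414,000.00 ÷ 95.087 = CHF 4,353.91
CHF 4,353.91 × 17.656 = ZAR 76,872.59
ZAR 76,872.59 ÷ 0.18464 = INR 416,337.69
Profit = INR 416,337.69 − INR 414,000.00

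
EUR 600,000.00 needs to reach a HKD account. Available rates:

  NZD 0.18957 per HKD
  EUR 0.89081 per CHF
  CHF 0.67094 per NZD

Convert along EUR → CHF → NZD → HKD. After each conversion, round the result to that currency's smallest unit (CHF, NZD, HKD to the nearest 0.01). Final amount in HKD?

HKD 5,295,571.93

EUR 600,000.00 ÷ 0.89081 = CHF 673,544.30
CHF 673,544.30 ÷ 0.67094 = NZD 1,003,881.57
NZD 1,003,881.57 ÷ 0.18957 = HKD 5,295,571.93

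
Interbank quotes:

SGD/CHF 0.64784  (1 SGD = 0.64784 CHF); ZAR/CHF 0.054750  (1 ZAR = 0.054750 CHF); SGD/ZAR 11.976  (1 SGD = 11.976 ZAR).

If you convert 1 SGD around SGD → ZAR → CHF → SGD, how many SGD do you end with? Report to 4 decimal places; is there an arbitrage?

Around SGD → ZAR → CHF → SGD: 1 × 11.976 × 0.054750 ÷ 0.64784 = 1.012111
Product > 1; profitable direction is SGD → ZAR → CHF → SGD.

1.0121 (arbitrage exists)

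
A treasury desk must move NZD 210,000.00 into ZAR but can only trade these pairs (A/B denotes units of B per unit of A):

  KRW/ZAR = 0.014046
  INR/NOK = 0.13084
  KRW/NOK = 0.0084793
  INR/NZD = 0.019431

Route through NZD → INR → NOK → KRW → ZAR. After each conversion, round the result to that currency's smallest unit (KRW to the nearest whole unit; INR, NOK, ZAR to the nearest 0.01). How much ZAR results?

ZAR 2,342,379.94

NZD 210,000.00 ÷ 0.019431 = INR 10,807,472.60
INR 10,807,472.60 × 0.13084 = NOK 1,414,049.71
NOK 1,414,049.71 ÷ 0.0084793 = KRW 166,764,911
KRW 166,764,911 × 0.014046 = ZAR 2,342,379.94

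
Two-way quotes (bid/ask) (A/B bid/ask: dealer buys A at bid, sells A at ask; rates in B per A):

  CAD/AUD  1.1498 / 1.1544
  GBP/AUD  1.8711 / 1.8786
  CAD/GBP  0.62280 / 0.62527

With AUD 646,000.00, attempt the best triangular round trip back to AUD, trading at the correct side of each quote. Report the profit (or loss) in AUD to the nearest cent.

Net profit: AUD 6,111.42

Best loop AUD → CAD → GBP → AUD:
AUD 646,000.00 ÷ 1.1544 (buy CAD at ask) = CAD 559,598.06
CAD 559,598.06 × 0.62280 (sell CAD at bid) = GBP 348,517.67
GBP 348,517.67 × 1.8711 (sell GBP at bid) = AUD 652,111.42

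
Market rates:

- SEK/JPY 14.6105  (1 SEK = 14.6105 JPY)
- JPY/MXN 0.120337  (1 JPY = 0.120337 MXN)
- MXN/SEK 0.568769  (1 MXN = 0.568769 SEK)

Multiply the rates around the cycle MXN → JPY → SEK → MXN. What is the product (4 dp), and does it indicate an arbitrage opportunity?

1.0000 (no arbitrage)

Around MXN → JPY → SEK → MXN: 1 ÷ 0.120337 ÷ 14.6105 ÷ 0.568769 = 1.000000
Product ≈ 1 (deviation 0.000%, within rounding noise).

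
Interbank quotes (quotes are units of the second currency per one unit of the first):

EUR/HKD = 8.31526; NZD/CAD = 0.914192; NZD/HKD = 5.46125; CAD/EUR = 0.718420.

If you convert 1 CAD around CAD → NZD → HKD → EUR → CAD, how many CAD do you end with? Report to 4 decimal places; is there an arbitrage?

1.0000 (no arbitrage)

Around CAD → NZD → HKD → EUR → CAD: 1 ÷ 0.914192 × 5.46125 ÷ 8.31526 ÷ 0.718420 = 1.000001
Product ≈ 1 (deviation 0.000%, within rounding noise).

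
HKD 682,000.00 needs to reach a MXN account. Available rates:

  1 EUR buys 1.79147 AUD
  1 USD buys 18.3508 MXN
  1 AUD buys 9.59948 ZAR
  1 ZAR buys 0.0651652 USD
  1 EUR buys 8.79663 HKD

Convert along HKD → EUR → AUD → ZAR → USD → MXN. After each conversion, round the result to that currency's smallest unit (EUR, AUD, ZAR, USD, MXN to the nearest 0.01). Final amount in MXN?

HKD 682,000.00 ÷ 8.79663 = EUR 77,529.69
EUR 77,529.69 × 1.79147 = AUD 138,892.11
AUD 138,892.11 × 9.59948 = ZAR 1,333,292.03
ZAR 1,333,292.03 × 0.0651652 = USD 86,884.24
USD 86,884.24 × 18.3508 = MXN 1,594,395.31

MXN 1,594,395.31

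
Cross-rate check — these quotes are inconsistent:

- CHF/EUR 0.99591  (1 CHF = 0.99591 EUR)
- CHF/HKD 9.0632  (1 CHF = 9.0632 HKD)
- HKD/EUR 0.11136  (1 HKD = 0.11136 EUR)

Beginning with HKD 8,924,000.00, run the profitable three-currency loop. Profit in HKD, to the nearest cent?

Profitable loop is HKD → EUR → CHF → HKD:
HKD 8,924,000.00 × 0.11136 = EUR 993,776.64
EUR 993,776.64 ÷ 0.99591 = CHF 997,857.88
CHF 997,857.88 × 9.0632 = HKD 9,043,785.53
Profit = HKD 9,043,785.53 − HKD 8,924,000.00

Profit: HKD 119,785.53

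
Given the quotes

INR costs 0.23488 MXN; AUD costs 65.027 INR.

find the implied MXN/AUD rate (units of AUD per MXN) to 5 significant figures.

MXN/AUD = 0.065473

1 MXN ÷ 0.23488 = 4.25749 INR
4.25749 INR ÷ 65.027 = 0.0654727 AUD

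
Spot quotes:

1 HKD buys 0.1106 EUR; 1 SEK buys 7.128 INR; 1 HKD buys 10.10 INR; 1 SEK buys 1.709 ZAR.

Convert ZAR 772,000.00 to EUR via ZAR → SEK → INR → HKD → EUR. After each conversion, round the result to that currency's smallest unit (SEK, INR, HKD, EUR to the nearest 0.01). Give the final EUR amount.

EUR 35,259.54

ZAR 772,000.00 ÷ 1.709 = SEK 451,726.16
SEK 451,726.16 × 7.128 = INR 3,219,904.07
INR 3,219,904.07 ÷ 10.10 = HKD 318,802.38
HKD 318,802.38 × 0.1106 = EUR 35,259.54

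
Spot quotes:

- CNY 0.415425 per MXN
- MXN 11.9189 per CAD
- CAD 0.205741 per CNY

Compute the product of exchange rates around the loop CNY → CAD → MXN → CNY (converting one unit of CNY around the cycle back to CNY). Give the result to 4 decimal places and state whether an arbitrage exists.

Around CNY → CAD → MXN → CNY: 1 × 0.205741 × 11.9189 × 0.415425 = 1.018708
Product > 1; profitable direction is CNY → CAD → MXN → CNY.

1.0187 (arbitrage exists)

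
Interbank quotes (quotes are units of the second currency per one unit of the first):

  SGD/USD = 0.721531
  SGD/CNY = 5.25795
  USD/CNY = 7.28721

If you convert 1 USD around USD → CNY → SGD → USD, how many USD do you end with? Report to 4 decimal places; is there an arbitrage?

Around USD → CNY → SGD → USD: 1 × 7.28721 ÷ 5.25795 × 0.721531 = 1.000000
Product ≈ 1 (deviation 0.000%, within rounding noise).

1.0000 (no arbitrage)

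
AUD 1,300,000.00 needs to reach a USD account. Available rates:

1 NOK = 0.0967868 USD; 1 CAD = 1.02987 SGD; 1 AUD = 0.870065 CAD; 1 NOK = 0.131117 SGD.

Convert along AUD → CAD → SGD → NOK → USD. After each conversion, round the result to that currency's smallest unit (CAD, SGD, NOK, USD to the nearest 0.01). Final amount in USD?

AUD 1,300,000.00 × 0.870065 = CAD 1,131,084.50
CAD 1,131,084.50 × 1.02987 = SGD 1,164,869.99
SGD 1,164,869.99 ÷ 0.131117 = NOK 8,884,202.58
NOK 8,884,202.58 × 0.0967868 = USD 859,873.54

USD 859,873.54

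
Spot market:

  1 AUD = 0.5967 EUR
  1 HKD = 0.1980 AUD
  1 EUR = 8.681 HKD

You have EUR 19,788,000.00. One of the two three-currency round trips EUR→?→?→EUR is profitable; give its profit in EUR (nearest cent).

Profitable loop is EUR → HKD → AUD → EUR:
EUR 19,788,000.00 × 8.681 = HKD 171,779,628.00
HKD 171,779,628.00 × 0.1980 = AUD 34,012,366.34
AUD 34,012,366.34 × 0.5967 = EUR 20,295,179.00
Profit = EUR 20,295,179.00 − EUR 19,788,000.00

Profit: EUR 507,179.00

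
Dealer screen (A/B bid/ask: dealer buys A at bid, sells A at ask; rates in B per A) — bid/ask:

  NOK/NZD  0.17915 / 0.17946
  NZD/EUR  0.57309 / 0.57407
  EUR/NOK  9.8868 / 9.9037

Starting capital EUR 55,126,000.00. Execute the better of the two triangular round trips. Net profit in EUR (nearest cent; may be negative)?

Best loop EUR → NOK → NZD → EUR:
EUR 55,126,000.00 × 9.8868 (sell EUR at bid) = NOK 545,019,736.80
NOK 545,019,736.80 × 0.17915 (sell NOK at bid) = NZD 97,640,285.85
NZD 97,640,285.85 × 0.57309 (sell NZD at bid) = EUR 55,956,671.42

Net profit: EUR 830,671.42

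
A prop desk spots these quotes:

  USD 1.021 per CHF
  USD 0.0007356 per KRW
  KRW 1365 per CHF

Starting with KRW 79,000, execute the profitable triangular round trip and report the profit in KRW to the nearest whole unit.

Profit: KRW 1,330

Profitable loop is KRW → CHF → USD → KRW:
KRW 79,000 ÷ 1365 = CHF 57.88
CHF 57.88 × 1.021 = USD 59.09
USD 59.09 ÷ 0.0007356 = KRW 80,330
Profit = KRW 80,330 − KRW 79,000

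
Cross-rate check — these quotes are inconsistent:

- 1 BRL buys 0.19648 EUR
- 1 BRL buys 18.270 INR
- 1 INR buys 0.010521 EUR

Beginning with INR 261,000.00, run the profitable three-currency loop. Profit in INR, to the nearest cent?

Profitable loop is INR → BRL → EUR → INR:
INR 261,000.00 ÷ 18.270 = BRL 14,285.71
BRL 14,285.71 × 0.19648 = EUR 2,806.86
EUR 2,806.86 ÷ 0.010521 = INR 266,786.16
Profit = INR 266,786.16 − INR 261,000.00

Profit: INR 5,786.16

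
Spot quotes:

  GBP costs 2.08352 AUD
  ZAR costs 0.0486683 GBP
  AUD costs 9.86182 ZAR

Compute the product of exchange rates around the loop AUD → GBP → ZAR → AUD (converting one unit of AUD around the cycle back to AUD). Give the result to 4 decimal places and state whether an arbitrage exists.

Around AUD → GBP → ZAR → AUD: 1 ÷ 2.08352 ÷ 0.0486683 ÷ 9.86182 = 0.999998
Product ≈ 1 (deviation 0.000%, within rounding noise).

1.0000 (no arbitrage)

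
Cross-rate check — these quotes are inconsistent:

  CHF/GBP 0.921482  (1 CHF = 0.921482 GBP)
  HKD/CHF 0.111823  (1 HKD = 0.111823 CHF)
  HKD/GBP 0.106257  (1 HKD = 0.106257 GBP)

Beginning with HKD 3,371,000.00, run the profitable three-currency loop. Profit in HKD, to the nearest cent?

Profit: HKD 105,148.39

Profitable loop is HKD → GBP → CHF → HKD:
HKD 3,371,000.00 × 0.106257 = GBP 358,192.35
GBP 358,192.35 ÷ 0.921482 = CHF 388,713.34
CHF 388,713.34 ÷ 0.111823 = HKD 3,476,148.39
Profit = HKD 3,476,148.39 − HKD 3,371,000.00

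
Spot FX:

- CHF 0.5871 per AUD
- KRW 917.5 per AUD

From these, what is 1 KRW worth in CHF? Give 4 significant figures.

KRW/CHF = 0.0006399

1 KRW ÷ 917.5 = 0.00108992 AUD
0.00108992 AUD × 0.5871 = 0.000639891 CHF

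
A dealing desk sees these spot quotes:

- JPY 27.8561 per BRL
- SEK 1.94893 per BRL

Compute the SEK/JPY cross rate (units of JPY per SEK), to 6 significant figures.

SEK/JPY = 14.2930

1 SEK ÷ 1.94893 = 0.513102 BRL
0.513102 BRL × 27.8561 = 14.293 JPY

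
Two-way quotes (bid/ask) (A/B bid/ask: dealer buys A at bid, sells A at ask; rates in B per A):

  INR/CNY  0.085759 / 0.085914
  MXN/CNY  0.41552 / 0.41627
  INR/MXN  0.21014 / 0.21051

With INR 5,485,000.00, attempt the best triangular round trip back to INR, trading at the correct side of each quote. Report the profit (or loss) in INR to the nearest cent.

Net profit: INR 89,595.41

Best loop INR → MXN → CNY → INR:
INR 5,485,000.00 × 0.21014 (sell INR at bid) = MXN 1,152,617.90
MXN 1,152,617.90 × 0.41552 (sell MXN at bid) = CNY 478,935.79
CNY 478,935.79 ÷ 0.085914 (buy INR at ask) = INR 5,574,595.41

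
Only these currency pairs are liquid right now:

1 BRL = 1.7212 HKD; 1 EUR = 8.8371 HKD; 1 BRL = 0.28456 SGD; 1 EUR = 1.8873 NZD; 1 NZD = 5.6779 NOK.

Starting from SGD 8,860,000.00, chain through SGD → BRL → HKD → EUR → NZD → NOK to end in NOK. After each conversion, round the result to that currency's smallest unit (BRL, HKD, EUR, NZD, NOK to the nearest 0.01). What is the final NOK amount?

NOK 64,984,550.10

SGD 8,860,000.00 ÷ 0.28456 = BRL 31,135,788.59
BRL 31,135,788.59 × 1.7212 = HKD 53,590,919.32
HKD 53,590,919.32 ÷ 8.8371 = EUR 6,064,310.61
EUR 6,064,310.61 × 1.8873 = NZD 11,445,173.41
NZD 11,445,173.41 × 5.6779 = NOK 64,984,550.10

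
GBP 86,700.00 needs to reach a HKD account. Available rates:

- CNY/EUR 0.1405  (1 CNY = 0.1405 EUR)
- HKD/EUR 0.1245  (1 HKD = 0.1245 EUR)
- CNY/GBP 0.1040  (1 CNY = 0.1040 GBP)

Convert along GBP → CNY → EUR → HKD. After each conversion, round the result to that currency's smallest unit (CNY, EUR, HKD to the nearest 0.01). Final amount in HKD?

HKD 940,790.12

GBP 86,700.00 ÷ 0.1040 = CNY 833,653.85
CNY 833,653.85 × 0.1405 = EUR 117,128.37
EUR 117,128.37 ÷ 0.1245 = HKD 940,790.12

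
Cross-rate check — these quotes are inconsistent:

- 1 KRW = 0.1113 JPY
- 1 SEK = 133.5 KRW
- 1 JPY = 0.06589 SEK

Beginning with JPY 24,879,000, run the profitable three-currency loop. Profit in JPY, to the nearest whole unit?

Profitable loop is JPY → KRW → SEK → JPY:
JPY 24,879,000 ÷ 0.1113 = KRW 223,530,997
KRW 223,530,997 ÷ 133.5 = SEK 1,674,389.49
SEK 1,674,389.49 ÷ 0.06589 = JPY 25,411,891
Profit = JPY 25,411,891 − JPY 24,879,000

Profit: JPY 532,891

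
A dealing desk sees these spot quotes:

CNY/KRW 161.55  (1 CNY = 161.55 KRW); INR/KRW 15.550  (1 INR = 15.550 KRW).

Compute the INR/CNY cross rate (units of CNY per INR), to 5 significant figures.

1 INR × 15.550 = 15.55 KRW
15.55 KRW ÷ 161.55 = 0.096255 CNY

INR/CNY = 0.096255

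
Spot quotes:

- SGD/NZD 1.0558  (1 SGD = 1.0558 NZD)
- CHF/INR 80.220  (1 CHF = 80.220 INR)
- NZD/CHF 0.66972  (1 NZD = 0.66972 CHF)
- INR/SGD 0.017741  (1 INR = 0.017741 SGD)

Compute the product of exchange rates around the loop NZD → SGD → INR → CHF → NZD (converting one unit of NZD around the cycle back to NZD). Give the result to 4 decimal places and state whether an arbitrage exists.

0.9937 (arbitrage exists)

Around NZD → SGD → INR → CHF → NZD: 1 ÷ 1.0558 ÷ 0.017741 ÷ 80.220 ÷ 0.66972 = 0.993721
Product < 1; profitable direction is NZD → CHF → INR → SGD → NZD.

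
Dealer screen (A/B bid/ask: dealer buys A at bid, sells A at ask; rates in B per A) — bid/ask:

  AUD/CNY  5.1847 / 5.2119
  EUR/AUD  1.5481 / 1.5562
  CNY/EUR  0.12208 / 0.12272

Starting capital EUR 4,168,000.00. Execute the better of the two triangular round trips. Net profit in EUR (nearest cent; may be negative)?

Net profit: EUR 19,461.99

Best loop EUR → CNY → AUD → EUR:
EUR 4,168,000.00 ÷ 0.12272 (buy CNY at ask) = CNY 33,963,494.13
CNY 33,963,494.13 ÷ 5.2119 (buy AUD at ask) = AUD 6,516,528.35
AUD 6,516,528.35 ÷ 1.5562 (buy EUR at ask) = EUR 4,187,461.99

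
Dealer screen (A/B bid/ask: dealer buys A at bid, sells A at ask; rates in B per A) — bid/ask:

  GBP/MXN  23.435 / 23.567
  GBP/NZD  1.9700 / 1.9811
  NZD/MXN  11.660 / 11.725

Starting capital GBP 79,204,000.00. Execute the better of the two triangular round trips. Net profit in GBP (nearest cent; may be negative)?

Best loop GBP → MXN → NZD → GBP:
GBP 79,204,000.00 × 23.435 (sell GBP at bid) = MXN 1,856,145,740.00
MXN 1,856,145,740.00 ÷ 11.725 (buy NZD at ask) = NZD 158,306,672.92
NZD 158,306,672.92 ÷ 1.9811 (buy GBP at ask) = GBP 79,908,471.52

Net profit: GBP 704,471.52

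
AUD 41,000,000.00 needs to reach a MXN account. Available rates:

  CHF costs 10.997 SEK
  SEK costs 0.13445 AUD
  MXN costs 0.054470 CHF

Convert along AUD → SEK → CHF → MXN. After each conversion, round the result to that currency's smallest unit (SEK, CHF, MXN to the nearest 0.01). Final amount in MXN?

MXN 509,086,346.80

AUD 41,000,000.00 ÷ 0.13445 = SEK 304,946,076.61
SEK 304,946,076.61 ÷ 10.997 = CHF 27,729,933.31
CHF 27,729,933.31 ÷ 0.054470 = MXN 509,086,346.80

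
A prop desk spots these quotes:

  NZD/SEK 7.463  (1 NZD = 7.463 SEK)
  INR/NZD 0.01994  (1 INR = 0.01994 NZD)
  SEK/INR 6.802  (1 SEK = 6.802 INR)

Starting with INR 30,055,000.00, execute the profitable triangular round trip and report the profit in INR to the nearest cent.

Profit: INR 367,293.75

Profitable loop is INR → NZD → SEK → INR:
INR 30,055,000.00 × 0.01994 = NZD 599,296.70
NZD 599,296.70 × 7.463 = SEK 4,472,551.27
SEK 4,472,551.27 × 6.802 = INR 30,422,293.75
Profit = INR 30,422,293.75 − INR 30,055,000.00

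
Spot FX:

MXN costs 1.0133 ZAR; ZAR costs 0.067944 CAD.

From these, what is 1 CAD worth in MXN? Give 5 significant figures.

1 CAD ÷ 0.067944 = 14.718 ZAR
14.718 ZAR ÷ 1.0133 = 14.5248 MXN

CAD/MXN = 14.525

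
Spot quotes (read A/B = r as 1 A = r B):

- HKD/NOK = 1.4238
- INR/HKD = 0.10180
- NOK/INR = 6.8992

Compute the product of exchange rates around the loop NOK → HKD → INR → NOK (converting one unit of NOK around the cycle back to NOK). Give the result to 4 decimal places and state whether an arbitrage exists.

Around NOK → HKD → INR → NOK: 1 ÷ 1.4238 ÷ 0.10180 ÷ 6.8992 = 1.000010
Product ≈ 1 (deviation 0.001%, within rounding noise).

1.0000 (no arbitrage)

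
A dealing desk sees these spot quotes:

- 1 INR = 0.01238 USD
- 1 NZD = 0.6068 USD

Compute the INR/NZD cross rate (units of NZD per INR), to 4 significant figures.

INR/NZD = 0.02040

1 INR × 0.01238 = 0.01238 USD
0.01238 USD ÷ 0.6068 = 0.0204021 NZD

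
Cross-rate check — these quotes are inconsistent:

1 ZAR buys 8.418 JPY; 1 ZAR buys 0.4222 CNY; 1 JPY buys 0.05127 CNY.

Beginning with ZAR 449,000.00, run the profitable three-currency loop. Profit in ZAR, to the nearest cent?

Profitable loop is ZAR → JPY → CNY → ZAR:
ZAR 449,000.00 × 8.418 = JPY 3,779,682
JPY 3,779,682 × 0.05127 = CNY 193,784.30
CNY 193,784.30 ÷ 0.4222 = ZAR 458,986.96
Profit = ZAR 458,986.96 − ZAR 449,000.00

Profit: ZAR 9,986.96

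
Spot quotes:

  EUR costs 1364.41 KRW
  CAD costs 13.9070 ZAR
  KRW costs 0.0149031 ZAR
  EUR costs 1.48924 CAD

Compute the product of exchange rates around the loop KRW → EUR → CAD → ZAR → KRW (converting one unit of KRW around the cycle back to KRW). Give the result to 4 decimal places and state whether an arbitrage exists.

Around KRW → EUR → CAD → ZAR → KRW: 1 ÷ 1364.41 × 1.48924 × 13.9070 ÷ 0.0149031 = 1.018537
Product > 1; profitable direction is KRW → EUR → CAD → ZAR → KRW.

1.0185 (arbitrage exists)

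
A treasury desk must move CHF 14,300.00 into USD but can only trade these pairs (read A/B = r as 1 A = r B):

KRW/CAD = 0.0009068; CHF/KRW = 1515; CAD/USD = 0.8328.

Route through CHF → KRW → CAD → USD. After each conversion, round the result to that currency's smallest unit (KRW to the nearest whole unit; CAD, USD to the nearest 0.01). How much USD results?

USD 16,360.66

CHF 14,300.00 × 1515 = KRW 21,664,500
KRW 21,664,500 × 0.0009068 = CAD 19,645.37
CAD 19,645.37 × 0.8328 = USD 16,360.66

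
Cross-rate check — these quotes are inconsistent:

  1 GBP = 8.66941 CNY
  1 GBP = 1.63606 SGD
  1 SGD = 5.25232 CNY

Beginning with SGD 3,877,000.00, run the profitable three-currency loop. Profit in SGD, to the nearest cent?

Profitable loop is SGD → GBP → CNY → SGD:
SGD 3,877,000.00 ÷ 1.63606 = GBP 2,369,717.49
GBP 2,369,717.49 × 8.66941 = CNY 20,544,052.52
CNY 20,544,052.52 ÷ 5.25232 = SGD 3,911,424.38
Profit = SGD 3,911,424.38 − SGD 3,877,000.00

Profit: SGD 34,424.38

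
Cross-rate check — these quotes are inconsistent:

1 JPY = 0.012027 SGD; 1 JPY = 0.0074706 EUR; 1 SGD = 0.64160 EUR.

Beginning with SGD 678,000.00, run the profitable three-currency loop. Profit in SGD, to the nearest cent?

Profitable loop is SGD → EUR → JPY → SGD:
SGD 678,000.00 × 0.64160 = EUR 435,004.80
EUR 435,004.80 ÷ 0.0074706 = JPY 58,228,897
JPY 58,228,897 × 0.012027 = SGD 700,318.95
Profit = SGD 700,318.95 − SGD 678,000.00

Profit: SGD 22,318.95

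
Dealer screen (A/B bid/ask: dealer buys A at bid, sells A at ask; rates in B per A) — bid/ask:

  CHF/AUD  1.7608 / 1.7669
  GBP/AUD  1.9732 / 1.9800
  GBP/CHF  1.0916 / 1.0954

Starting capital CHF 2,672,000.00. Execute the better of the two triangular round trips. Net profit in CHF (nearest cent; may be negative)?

Best loop CHF → GBP → AUD → CHF:
CHF 2,672,000.00 ÷ 1.0954 (buy GBP at ask) = GBP 2,439,291.58
GBP 2,439,291.58 × 1.9732 (sell GBP at bid) = AUD 4,813,210.15
AUD 4,813,210.15 ÷ 1.7669 (buy CHF at ask) = CHF 2,724,098.79

Net profit: CHF 52,098.79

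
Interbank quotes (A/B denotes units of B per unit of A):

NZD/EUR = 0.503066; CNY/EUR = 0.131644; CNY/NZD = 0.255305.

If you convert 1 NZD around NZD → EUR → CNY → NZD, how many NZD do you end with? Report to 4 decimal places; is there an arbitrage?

0.9756 (arbitrage exists)

Around NZD → EUR → CNY → NZD: 1 × 0.503066 ÷ 0.131644 × 0.255305 = 0.975626
Product < 1; profitable direction is NZD → CNY → EUR → NZD.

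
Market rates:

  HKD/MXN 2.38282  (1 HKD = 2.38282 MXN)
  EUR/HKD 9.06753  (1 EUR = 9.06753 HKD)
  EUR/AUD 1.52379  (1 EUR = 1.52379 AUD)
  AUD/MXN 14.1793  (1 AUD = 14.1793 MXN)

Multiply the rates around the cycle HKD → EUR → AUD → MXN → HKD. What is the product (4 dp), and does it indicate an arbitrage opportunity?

Around HKD → EUR → AUD → MXN → HKD: 1 ÷ 9.06753 × 1.52379 × 14.1793 ÷ 2.38282 = 0.999999
Product ≈ 1 (deviation 0.000%, within rounding noise).

1.0000 (no arbitrage)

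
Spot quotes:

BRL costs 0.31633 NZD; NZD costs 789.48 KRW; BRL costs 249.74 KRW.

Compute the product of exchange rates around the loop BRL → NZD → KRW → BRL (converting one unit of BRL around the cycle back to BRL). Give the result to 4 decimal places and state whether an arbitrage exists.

1.0000 (no arbitrage)

Around BRL → NZD → KRW → BRL: 1 × 0.31633 × 789.48 ÷ 249.74 = 0.999985
Product ≈ 1 (deviation 0.002%, within rounding noise).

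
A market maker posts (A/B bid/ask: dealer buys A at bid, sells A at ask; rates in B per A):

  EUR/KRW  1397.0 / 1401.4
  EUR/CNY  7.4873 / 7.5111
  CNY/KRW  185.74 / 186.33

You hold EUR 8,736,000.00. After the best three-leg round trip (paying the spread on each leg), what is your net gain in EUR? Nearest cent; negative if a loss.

Best loop EUR → KRW → CNY → EUR:
EUR 8,736,000.00 × 1397.0 (sell EUR at bid) = KRW 12,204,192,000
KRW 12,204,192,000 ÷ 186.33 (buy CNY at ask) = CNY 65,497,729.83
CNY 65,497,729.83 ÷ 7.5111 (buy EUR at ask) = EUR 8,720,124.86

Net result: EUR -15,875.14 (no profitable arbitrage after spreads)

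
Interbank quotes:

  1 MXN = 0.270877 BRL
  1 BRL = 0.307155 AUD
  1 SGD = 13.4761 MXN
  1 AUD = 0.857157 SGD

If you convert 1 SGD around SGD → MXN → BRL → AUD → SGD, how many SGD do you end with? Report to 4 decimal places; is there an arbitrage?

Around SGD → MXN → BRL → AUD → SGD: 1 × 13.4761 × 0.270877 × 0.307155 × 0.857157 = 0.961068
Product < 1; profitable direction is SGD → AUD → BRL → MXN → SGD.

0.9611 (arbitrage exists)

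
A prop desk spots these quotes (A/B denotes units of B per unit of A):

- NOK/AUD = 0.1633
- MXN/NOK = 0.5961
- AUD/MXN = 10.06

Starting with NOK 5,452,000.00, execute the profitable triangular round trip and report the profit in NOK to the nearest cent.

Profitable loop is NOK → MXN → AUD → NOK:
NOK 5,452,000.00 ÷ 0.5961 = MXN 9,146,116.42
MXN 9,146,116.42 ÷ 10.06 = AUD 909,156.70
AUD 909,156.70 ÷ 0.1633 = NOK 5,567,401.73
Profit = NOK 5,567,401.73 − NOK 5,452,000.00

Profit: NOK 115,401.73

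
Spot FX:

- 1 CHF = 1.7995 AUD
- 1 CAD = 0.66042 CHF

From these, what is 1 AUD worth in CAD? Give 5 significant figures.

AUD/CAD = 0.84145

1 AUD ÷ 1.7995 = 0.55571 CHF
0.55571 CHF ÷ 0.66042 = 0.841449 CAD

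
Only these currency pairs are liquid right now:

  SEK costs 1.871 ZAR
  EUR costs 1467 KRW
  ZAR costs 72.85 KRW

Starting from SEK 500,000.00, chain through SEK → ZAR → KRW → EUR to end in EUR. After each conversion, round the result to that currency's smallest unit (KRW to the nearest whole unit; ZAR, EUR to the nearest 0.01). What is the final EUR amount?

EUR 46,456.15

SEK 500,000.00 × 1.871 = ZAR 935,500.00
ZAR 935,500.00 × 72.85 = KRW 68,151,175
KRW 68,151,175 ÷ 1467 = EUR 46,456.15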